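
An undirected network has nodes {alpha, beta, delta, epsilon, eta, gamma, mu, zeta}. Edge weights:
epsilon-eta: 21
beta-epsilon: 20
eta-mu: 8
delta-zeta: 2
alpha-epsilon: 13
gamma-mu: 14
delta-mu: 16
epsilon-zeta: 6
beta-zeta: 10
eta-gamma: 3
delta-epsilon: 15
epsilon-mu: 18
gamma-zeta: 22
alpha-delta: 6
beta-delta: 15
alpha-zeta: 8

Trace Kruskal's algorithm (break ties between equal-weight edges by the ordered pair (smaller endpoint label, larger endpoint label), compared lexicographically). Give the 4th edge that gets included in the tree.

Kruskal: consider edges lightest-first.
delta-zeta (2): add — endpoints in different components.
eta-gamma (3): add — endpoints in different components.
alpha-delta (6): add — endpoints in different components.
epsilon-zeta (6): add — endpoints in different components.
alpha-zeta (8): skip — zeta and alpha already connected.
eta-mu (8): add — endpoints in different components.
beta-zeta (10): add — endpoints in different components.
alpha-epsilon (13): skip — alpha and epsilon already connected.
gamma-mu (14): skip — mu and gamma already connected.
beta-delta (15): skip — beta and delta already connected.
delta-epsilon (15): skip — epsilon and delta already connected.
delta-mu (16): add — endpoints in different components.
The 4th edge added is epsilon-zeta.

epsilon-zeta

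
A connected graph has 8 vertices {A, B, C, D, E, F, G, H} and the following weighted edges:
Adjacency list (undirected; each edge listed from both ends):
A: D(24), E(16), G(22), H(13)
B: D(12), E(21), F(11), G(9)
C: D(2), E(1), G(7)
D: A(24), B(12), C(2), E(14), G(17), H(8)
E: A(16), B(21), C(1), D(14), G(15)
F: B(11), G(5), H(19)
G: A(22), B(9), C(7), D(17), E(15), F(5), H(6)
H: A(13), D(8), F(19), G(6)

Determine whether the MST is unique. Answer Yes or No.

Sort edges by weight, then run Kruskal:
C–E (1): add — endpoints in different components.
C–D (2): add — endpoints in different components.
F–G (5): add — endpoints in different components.
G–H (6): add — endpoints in different components.
C–G (7): add — endpoints in different components.
D–H (8): skip — D and H already connected.
B–G (9): add — endpoints in different components.
B–F (11): skip — B and F already connected.
B–D (12): skip — B and D already connected.
A–H (13): add — endpoints in different components.
Every non-tree edge has weight strictly greater than the heaviest edge on the tree path between its endpoints, so the MST is unique.

Yes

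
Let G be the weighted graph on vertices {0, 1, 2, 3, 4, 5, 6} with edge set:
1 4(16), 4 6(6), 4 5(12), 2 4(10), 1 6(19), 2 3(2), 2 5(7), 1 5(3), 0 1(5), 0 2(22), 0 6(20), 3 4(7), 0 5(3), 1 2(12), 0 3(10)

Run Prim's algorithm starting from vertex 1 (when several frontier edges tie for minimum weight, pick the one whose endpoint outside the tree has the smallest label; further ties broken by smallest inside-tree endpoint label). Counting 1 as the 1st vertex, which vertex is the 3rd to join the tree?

Prim's algorithm from 1:
Step 1: cheapest edge leaving the tree is 1 5 (3); add 5.
Step 2: cheapest edge leaving the tree is 0 5 (3); add 0.
Step 3: cheapest edge leaving the tree is 2 5 (7); add 2.
Step 4: cheapest edge leaving the tree is 2 3 (2); add 3.
Step 5: cheapest edge leaving the tree is 3 4 (7); add 4.
Step 6: cheapest edge leaving the tree is 4 6 (6); add 6.
Vertex order: 1, 5, 0, 2, 3, 4, 6. The 3rd vertex is 0.

0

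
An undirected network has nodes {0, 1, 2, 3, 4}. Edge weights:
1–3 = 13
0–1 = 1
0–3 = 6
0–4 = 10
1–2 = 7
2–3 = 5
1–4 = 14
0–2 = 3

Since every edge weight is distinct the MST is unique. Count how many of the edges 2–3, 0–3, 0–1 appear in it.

2

Kruskal: consider edges lightest-first.
0–1 (1): add. Components now {0,1} {2} {3} {4}
0–2 (3): add. Components now {0,1,2} {3} {4}
2–3 (5): add. Components now {0,1,2,3} {4}
0–3 (6): skip — 0 and 3 already connected.
1–2 (7): skip — 1 and 2 already connected.
0–4 (10): add. Components now {0,1,2,3,4}
MST edge set: {0–1, 0–2, 2–3, 0–4}.
Of the listed edges, {2–3, 0–1} are in the MST → 2.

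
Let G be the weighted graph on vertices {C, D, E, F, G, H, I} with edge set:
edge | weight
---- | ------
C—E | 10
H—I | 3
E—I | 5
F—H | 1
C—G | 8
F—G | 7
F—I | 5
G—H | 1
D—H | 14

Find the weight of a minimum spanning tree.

Kruskal's algorithm — process edges by increasing weight (ties by edge label):
F—H (1): add — endpoints in different components.
G—H (1): add — endpoints in different components.
H—I (3): add — endpoints in different components.
E—I (5): add — endpoints in different components.
F—I (5): skip — F and I already connected.
F—G (7): skip — F and G already connected.
C—G (8): add — endpoints in different components.
C—E (10): skip — C and E already connected.
D—H (14): add — endpoints in different components.
MST edges: F—H, G—H, H—I, E—I, C—G, D—H; total weight 1+1+3+5+8+14 = 32.

32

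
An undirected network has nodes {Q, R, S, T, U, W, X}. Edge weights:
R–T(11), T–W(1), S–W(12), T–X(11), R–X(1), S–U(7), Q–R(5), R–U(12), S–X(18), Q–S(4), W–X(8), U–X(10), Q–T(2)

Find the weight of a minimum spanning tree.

Kruskal's algorithm — process edges by increasing weight (ties by edge label):
R–X (1): add — endpoints in different components.
T–W (1): add — endpoints in different components.
Q–T (2): add — endpoints in different components.
Q–S (4): add — endpoints in different components.
Q–R (5): add — endpoints in different components.
S–U (7): add — endpoints in different components.
MST edges: R–X, T–W, Q–T, Q–S, Q–R, S–U; total weight 1+1+2+4+5+7 = 20.

20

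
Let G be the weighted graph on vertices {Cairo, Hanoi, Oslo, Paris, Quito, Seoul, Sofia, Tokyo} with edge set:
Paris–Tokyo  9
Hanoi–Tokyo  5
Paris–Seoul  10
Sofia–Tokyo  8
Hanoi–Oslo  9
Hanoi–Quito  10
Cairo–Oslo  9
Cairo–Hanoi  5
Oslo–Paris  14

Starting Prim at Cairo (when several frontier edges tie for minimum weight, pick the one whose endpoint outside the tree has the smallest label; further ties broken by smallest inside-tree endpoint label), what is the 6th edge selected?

Prim's algorithm from Cairo:
Step 1: cheapest edge leaving the tree is Cairo–Hanoi (5); add Hanoi.
Step 2: cheapest edge leaving the tree is Hanoi–Tokyo (5); add Tokyo.
Step 3: cheapest edge leaving the tree is Sofia–Tokyo (8); add Sofia.
Step 4: cheapest edge leaving the tree is Cairo–Oslo (9); add Oslo.
Step 5: cheapest edge leaving the tree is Paris–Tokyo (9); add Paris.
Step 6: cheapest edge leaving the tree is Hanoi–Quito (10); add Quito.
Step 7: cheapest edge leaving the tree is Paris–Seoul (10); add Seoul.
The 6th edge added is Hanoi–Quito.

Hanoi-Quito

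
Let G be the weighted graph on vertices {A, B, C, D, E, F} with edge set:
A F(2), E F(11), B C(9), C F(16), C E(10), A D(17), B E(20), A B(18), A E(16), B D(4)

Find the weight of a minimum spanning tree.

36

Kruskal's algorithm — process edges by increasing weight (ties by edge label):
A F (2): add. Components now {A,F} {B} {C} {D} {E}
B D (4): add. Components now {A,F} {B,D} {C} {E}
B C (9): add. Components now {A,F} {B,C,D} {E}
C E (10): add. Components now {A,F} {B,C,D,E}
E F (11): add. Components now {A,B,C,D,E,F}
MST edges: A F, B D, B C, C E, E F; total weight 2+4+9+10+11 = 36.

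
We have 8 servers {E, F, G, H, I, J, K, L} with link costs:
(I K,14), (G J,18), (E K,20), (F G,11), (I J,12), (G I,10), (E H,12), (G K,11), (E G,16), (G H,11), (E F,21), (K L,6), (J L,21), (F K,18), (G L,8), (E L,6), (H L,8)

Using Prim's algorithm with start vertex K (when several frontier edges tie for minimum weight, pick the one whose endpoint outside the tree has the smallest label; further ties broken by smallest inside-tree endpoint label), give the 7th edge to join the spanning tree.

I-J

Grow the tree from K using Prim:
Step 1: cheapest edge leaving the tree is K L (6); add L.
Step 2: cheapest edge leaving the tree is E L (6); add E.
Step 3: cheapest edge leaving the tree is G L (8); add G.
Step 4: cheapest edge leaving the tree is H L (8); add H.
Step 5: cheapest edge leaving the tree is G I (10); add I.
Step 6: cheapest edge leaving the tree is F G (11); add F.
Step 7: cheapest edge leaving the tree is I J (12); add J.
The 7th edge added is I J.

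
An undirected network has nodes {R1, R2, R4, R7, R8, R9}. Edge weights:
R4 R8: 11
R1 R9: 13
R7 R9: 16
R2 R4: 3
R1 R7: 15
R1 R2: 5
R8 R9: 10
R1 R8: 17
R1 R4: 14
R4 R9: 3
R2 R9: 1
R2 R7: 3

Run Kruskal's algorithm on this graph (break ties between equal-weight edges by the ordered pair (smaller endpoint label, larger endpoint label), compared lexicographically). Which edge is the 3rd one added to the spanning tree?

R2-R7

Kruskal's algorithm — process edges by increasing weight (ties by edge label):
R2 R9 (1): add — endpoints in different components.
R2 R4 (3): add — endpoints in different components.
R2 R7 (3): add — endpoints in different components.
R4 R9 (3): skip — R4 and R9 already connected.
R1 R2 (5): add — endpoints in different components.
R8 R9 (10): add — endpoints in different components.
The 3rd edge added is R2 R7.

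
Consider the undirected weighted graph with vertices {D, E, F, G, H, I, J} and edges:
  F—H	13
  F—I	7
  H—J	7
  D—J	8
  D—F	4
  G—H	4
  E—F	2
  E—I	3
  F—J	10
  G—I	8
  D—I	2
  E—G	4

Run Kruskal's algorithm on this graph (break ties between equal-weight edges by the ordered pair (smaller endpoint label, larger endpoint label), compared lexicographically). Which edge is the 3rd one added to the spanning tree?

E-I

Kruskal: consider edges lightest-first.
D—I (2): add — endpoints in different components.
E—F (2): add — endpoints in different components.
E—I (3): add — endpoints in different components.
D—F (4): skip — D and F already connected.
E—G (4): add — endpoints in different components.
G—H (4): add — endpoints in different components.
F—I (7): skip — F and I already connected.
H—J (7): add — endpoints in different components.
The 3rd edge added is E—I.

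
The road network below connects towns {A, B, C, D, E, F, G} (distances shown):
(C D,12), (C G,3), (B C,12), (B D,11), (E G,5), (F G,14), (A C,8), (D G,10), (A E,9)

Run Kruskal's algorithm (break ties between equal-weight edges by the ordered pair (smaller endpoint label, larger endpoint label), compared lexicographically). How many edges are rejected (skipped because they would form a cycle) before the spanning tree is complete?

3

Kruskal's algorithm — process edges by increasing weight (ties by edge label):
C G (3): add. Components now {A} {B} {C,G} {D} {E} {F}
E G (5): add. Components now {A} {B} {C,E,G} {D} {F}
A C (8): add. Components now {A,C,E,G} {B} {D} {F}
A E (9): skip — A and E already connected.
D G (10): add. Components now {A,C,D,E,G} {B} {F}
B D (11): add. Components now {A,B,C,D,E,G} {F}
B C (12): skip — B and C already connected.
C D (12): skip — C and D already connected.
F G (14): add. Components now {A,B,C,D,E,F,G}
Edges rejected before the tree was complete: 3.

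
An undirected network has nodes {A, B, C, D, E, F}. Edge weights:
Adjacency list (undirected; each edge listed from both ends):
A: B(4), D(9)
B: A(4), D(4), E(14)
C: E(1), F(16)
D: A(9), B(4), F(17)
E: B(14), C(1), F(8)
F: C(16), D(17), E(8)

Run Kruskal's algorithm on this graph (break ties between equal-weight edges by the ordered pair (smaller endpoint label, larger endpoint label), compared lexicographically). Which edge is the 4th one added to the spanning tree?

E-F

Kruskal: consider edges lightest-first.
C-E (1): add. Components now {A} {B} {C,E} {D} {F}
A-B (4): add. Components now {A,B} {C,E} {D} {F}
B-D (4): add. Components now {A,B,D} {C,E} {F}
E-F (8): add. Components now {A,B,D} {C,E,F}
A-D (9): skip — A and D already connected.
B-E (14): add. Components now {A,B,C,D,E,F}
The 4th edge added is E-F.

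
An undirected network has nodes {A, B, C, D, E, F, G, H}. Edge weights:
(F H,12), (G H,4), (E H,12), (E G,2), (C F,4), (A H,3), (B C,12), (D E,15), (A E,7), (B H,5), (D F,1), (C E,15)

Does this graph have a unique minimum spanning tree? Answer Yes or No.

No

Sort edges by weight, then run Kruskal:
D F (1): add — endpoints in different components.
E G (2): add — endpoints in different components.
A H (3): add — endpoints in different components.
C F (4): add — endpoints in different components.
G H (4): add — endpoints in different components.
B H (5): add — endpoints in different components.
A E (7): skip — A and E already connected.
B C (12): add — endpoints in different components.
Non-tree edge F H has weight 12, equal to the heaviest edge on its tree cycle — swapping gives another MST of the same weight. Not unique.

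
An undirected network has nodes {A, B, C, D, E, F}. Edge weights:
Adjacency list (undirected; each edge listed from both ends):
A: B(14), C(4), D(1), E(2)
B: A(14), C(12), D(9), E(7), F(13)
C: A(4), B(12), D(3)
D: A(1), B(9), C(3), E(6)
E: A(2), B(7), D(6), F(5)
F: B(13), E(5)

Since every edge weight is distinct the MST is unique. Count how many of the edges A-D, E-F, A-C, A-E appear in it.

Kruskal's algorithm — process edges by increasing weight (ties by edge label):
A-D (1): add — endpoints in different components.
A-E (2): add — endpoints in different components.
C-D (3): add — endpoints in different components.
A-C (4): skip — A and C already connected.
E-F (5): add — endpoints in different components.
D-E (6): skip — D and E already connected.
B-E (7): add — endpoints in different components.
MST edge set: {A-D, A-E, C-D, E-F, B-E}.
Of the listed edges, {A-D, E-F, A-E} are in the MST → 3.

3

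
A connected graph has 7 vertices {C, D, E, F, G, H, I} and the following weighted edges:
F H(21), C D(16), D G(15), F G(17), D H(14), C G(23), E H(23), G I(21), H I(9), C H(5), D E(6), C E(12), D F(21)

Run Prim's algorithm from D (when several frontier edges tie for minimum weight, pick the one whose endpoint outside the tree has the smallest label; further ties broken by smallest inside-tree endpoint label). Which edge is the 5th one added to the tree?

Prim, starting at D.
Step 1: cheapest edge leaving the tree is D E (6); add E.
Step 2: cheapest edge leaving the tree is C E (12); add C.
Step 3: cheapest edge leaving the tree is C H (5); add H.
Step 4: cheapest edge leaving the tree is H I (9); add I.
Step 5: cheapest edge leaving the tree is D G (15); add G.
Step 6: cheapest edge leaving the tree is F G (17); add F.
The 5th edge added is D G.

D-G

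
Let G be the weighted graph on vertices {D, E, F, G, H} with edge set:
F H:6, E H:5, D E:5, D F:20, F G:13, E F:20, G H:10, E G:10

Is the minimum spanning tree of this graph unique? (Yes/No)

Kruskal: consider edges lightest-first.
D E (5): add — endpoints in different components.
E H (5): add — endpoints in different components.
F H (6): add — endpoints in different components.
E G (10): add — endpoints in different components.
Non-tree edge G H has weight 10, equal to the heaviest edge on its tree cycle — swapping gives another MST of the same weight. Not unique.

No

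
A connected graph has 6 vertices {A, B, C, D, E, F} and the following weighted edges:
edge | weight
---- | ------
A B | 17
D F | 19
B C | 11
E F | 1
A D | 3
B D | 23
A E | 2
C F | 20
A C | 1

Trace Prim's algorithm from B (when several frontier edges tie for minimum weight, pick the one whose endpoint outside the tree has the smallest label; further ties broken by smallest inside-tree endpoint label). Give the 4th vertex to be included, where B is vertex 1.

E

Grow the tree from B using Prim:
Step 1: cheapest edge leaving the tree is B C (11); add C.
Step 2: cheapest edge leaving the tree is A C (1); add A.
Step 3: cheapest edge leaving the tree is A E (2); add E.
Step 4: cheapest edge leaving the tree is E F (1); add F.
Step 5: cheapest edge leaving the tree is A D (3); add D.
Vertex order: B, C, A, E, F, D. The 4th vertex is E.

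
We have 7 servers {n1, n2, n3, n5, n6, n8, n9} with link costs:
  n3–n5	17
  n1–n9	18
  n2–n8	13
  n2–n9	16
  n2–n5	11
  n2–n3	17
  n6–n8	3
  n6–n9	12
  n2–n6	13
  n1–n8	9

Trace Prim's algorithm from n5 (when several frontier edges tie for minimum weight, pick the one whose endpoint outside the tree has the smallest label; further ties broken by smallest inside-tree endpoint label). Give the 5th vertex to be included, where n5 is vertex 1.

n1

Grow the tree from n5 using Prim:
Step 1: frontier [n2–n5 11, n3–n5 17] → take n2–n5 (11); add n2.
Step 2: frontier [n2–n6 13, n2–n8 13, n2–n9 16, n2–n3 17, n3–n5 17] → take n2–n6 (13); add n6.
Step 3: frontier [n2–n8 13, n2–n9 16, n2–n3 17, n3–n5 17, n6–n8 3, n6–n9 12] → take n6–n8 (3); add n8.
Step 4: frontier [n2–n9 16, n2–n3 17, n3–n5 17, n6–n9 12, n1–n8 9] → take n1–n8 (9); add n1.
Step 5: frontier [n1–n9 18, n2–n9 16, n2–n3 17, n3–n5 17, n6–n9 12] → take n6–n9 (12); add n9.
Step 6: frontier [n2–n3 17, n3–n5 17] → take n2–n3 (17); add n3.
Vertex order: n5, n2, n6, n8, n1, n9, n3. The 5th vertex is n1.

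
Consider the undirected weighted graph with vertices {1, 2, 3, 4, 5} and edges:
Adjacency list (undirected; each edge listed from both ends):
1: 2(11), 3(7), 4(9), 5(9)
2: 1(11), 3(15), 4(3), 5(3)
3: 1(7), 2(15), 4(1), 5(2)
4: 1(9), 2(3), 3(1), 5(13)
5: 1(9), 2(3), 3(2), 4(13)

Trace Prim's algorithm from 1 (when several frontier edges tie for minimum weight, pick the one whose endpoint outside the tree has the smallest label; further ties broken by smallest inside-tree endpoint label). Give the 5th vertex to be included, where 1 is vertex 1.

Prim, starting at 1.
Step 1: cheapest edge leaving the tree is 1 3 (7); add 3.
Step 2: cheapest edge leaving the tree is 3 4 (1); add 4.
Step 3: cheapest edge leaving the tree is 3 5 (2); add 5.
Step 4: cheapest edge leaving the tree is 2 4 (3); add 2.
Vertex order: 1, 3, 4, 5, 2. The 5th vertex is 2.

2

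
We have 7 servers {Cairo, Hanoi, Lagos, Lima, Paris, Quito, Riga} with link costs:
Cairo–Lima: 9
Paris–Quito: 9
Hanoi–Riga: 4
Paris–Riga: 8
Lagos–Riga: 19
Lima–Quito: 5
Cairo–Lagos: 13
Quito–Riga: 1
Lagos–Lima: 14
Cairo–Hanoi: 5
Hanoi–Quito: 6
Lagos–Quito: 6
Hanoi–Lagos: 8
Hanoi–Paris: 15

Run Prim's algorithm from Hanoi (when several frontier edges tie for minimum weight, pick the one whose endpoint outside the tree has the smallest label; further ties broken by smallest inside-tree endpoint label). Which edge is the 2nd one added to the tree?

Prim's algorithm from Hanoi:
Step 1: cheapest edge leaving the tree is Hanoi–Riga (4); add Riga.
Step 2: cheapest edge leaving the tree is Quito–Riga (1); add Quito.
Step 3: cheapest edge leaving the tree is Cairo–Hanoi (5); add Cairo.
Step 4: cheapest edge leaving the tree is Lima–Quito (5); add Lima.
Step 5: cheapest edge leaving the tree is Lagos–Quito (6); add Lagos.
Step 6: cheapest edge leaving the tree is Paris–Riga (8); add Paris.
The 2nd edge added is Quito–Riga.

Quito-Riga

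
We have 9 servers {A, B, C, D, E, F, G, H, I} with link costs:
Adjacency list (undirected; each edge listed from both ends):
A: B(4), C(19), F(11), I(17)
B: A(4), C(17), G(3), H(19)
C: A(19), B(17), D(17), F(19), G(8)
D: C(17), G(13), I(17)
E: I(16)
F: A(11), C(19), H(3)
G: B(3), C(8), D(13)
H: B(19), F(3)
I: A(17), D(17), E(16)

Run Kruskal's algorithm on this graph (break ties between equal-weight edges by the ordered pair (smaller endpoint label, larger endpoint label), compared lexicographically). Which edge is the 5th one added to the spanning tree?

A-F

Sort edges by weight, then run Kruskal:
B—G (3): add — endpoints in different components.
F—H (3): add — endpoints in different components.
A—B (4): add — endpoints in different components.
C—G (8): add — endpoints in different components.
A—F (11): add — endpoints in different components.
D—G (13): add — endpoints in different components.
E—I (16): add — endpoints in different components.
A—I (17): add — endpoints in different components.
The 5th edge added is A—F.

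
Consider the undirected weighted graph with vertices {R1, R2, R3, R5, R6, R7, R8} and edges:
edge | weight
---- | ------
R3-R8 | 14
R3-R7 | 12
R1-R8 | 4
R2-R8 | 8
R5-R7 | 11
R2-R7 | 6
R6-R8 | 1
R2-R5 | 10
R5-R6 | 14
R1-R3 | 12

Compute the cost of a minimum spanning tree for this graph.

41

Kruskal's algorithm — process edges by increasing weight (ties by edge label):
R6-R8 (1): add — endpoints in different components.
R1-R8 (4): add — endpoints in different components.
R2-R7 (6): add — endpoints in different components.
R2-R8 (8): add — endpoints in different components.
R2-R5 (10): add — endpoints in different components.
R5-R7 (11): skip — R5 and R7 already connected.
R1-R3 (12): add — endpoints in different components.
MST edges: R6-R8, R1-R8, R2-R7, R2-R8, R2-R5, R1-R3; total weight 1+4+6+8+10+12 = 41.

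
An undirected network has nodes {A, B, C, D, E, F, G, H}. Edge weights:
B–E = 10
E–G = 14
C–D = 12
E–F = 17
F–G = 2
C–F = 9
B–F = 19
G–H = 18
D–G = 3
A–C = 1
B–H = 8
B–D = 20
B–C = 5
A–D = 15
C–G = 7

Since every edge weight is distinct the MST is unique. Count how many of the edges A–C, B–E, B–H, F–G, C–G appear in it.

5

Sort edges by weight, then run Kruskal:
A–C (1): add — endpoints in different components.
F–G (2): add — endpoints in different components.
D–G (3): add — endpoints in different components.
B–C (5): add — endpoints in different components.
C–G (7): add — endpoints in different components.
B–H (8): add — endpoints in different components.
C–F (9): skip — C and F already connected.
B–E (10): add — endpoints in different components.
MST edge set: {A–C, F–G, D–G, B–C, C–G, B–H, B–E}.
Of the listed edges, {A–C, B–E, B–H, F–G, C–G} are in the MST → 5.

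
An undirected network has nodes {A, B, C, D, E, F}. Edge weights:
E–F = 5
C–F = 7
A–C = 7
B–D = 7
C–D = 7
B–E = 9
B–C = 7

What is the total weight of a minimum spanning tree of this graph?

Grow the tree from B using Prim:
Step 1: cheapest edge leaving the tree is B–C (7); add C.
Step 2: cheapest edge leaving the tree is A–C (7); add A.
Step 3: cheapest edge leaving the tree is B–D (7); add D.
Step 4: cheapest edge leaving the tree is C–F (7); add F.
Step 5: cheapest edge leaving the tree is E–F (5); add E.
MST edges: B–C, A–C, B–D, C–F, E–F; total weight 7+7+7+7+5 = 33.

33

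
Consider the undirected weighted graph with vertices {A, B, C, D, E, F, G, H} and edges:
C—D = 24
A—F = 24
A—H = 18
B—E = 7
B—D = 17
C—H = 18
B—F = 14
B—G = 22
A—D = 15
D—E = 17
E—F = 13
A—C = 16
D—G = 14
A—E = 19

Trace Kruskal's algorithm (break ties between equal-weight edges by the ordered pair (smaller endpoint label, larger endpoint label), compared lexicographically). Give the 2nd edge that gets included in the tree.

Kruskal: consider edges lightest-first.
B—E (7): add — endpoints in different components.
E—F (13): add — endpoints in different components.
B—F (14): skip — B and F already connected.
D—G (14): add — endpoints in different components.
A—D (15): add — endpoints in different components.
A—C (16): add — endpoints in different components.
B—D (17): add — endpoints in different components.
D—E (17): skip — D and E already connected.
A—H (18): add — endpoints in different components.
The 2nd edge added is E—F.

E-F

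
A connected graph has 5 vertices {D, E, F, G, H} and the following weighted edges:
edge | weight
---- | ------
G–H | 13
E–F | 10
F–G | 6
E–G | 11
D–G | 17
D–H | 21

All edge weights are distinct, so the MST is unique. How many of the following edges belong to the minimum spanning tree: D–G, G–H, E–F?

3

Sort edges by weight, then run Kruskal:
F–G (6): add. Components now {D} {E} {F,G} {H}
E–F (10): add. Components now {D} {E,F,G} {H}
E–G (11): skip — E and G already connected.
G–H (13): add. Components now {D} {E,F,G,H}
D–G (17): add. Components now {D,E,F,G,H}
MST edge set: {F–G, E–F, G–H, D–G}.
Of the listed edges, {D–G, G–H, E–F} are in the MST → 3.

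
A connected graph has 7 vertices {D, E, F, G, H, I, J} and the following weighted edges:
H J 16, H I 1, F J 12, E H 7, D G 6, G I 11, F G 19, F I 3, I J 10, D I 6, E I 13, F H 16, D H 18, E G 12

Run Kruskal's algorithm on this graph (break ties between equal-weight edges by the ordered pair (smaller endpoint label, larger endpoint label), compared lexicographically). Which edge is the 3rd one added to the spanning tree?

Sort edges by weight, then run Kruskal:
H I (1): add — endpoints in different components.
F I (3): add — endpoints in different components.
D G (6): add — endpoints in different components.
D I (6): add — endpoints in different components.
E H (7): add — endpoints in different components.
I J (10): add — endpoints in different components.
The 3rd edge added is D G.

D-G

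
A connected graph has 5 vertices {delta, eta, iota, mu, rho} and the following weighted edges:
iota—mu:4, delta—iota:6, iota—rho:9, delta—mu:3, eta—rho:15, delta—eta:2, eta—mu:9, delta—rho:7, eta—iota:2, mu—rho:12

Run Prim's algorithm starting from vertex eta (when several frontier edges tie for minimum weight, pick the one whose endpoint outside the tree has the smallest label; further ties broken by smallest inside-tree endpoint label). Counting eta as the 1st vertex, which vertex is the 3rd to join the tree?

iota

Grow the tree from eta using Prim:
Step 1: cheapest edge leaving the tree is delta—eta (2); add delta.
Step 2: cheapest edge leaving the tree is eta—iota (2); add iota.
Step 3: cheapest edge leaving the tree is delta—mu (3); add mu.
Step 4: cheapest edge leaving the tree is delta—rho (7); add rho.
Vertex order: eta, delta, iota, mu, rho. The 3rd vertex is iota.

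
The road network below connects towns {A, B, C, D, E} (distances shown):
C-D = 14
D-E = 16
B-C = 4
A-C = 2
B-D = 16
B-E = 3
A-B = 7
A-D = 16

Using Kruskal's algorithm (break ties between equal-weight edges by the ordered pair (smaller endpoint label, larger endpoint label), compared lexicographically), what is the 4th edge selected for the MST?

Kruskal: consider edges lightest-first.
A-C (2): add — endpoints in different components.
B-E (3): add — endpoints in different components.
B-C (4): add — endpoints in different components.
A-B (7): skip — A and B already connected.
C-D (14): add — endpoints in different components.
The 4th edge added is C-D.

C-D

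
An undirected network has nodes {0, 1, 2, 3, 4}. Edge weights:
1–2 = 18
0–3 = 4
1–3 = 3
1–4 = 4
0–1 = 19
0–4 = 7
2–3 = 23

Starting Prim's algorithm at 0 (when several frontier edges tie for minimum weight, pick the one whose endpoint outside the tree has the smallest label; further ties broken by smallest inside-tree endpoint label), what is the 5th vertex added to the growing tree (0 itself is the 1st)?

2

Prim's algorithm from 0:
Step 1: cheapest edge leaving the tree is 0–3 (4); add 3.
Step 2: cheapest edge leaving the tree is 1–3 (3); add 1.
Step 3: cheapest edge leaving the tree is 1–4 (4); add 4.
Step 4: cheapest edge leaving the tree is 1–2 (18); add 2.
Vertex order: 0, 3, 1, 4, 2. The 5th vertex is 2.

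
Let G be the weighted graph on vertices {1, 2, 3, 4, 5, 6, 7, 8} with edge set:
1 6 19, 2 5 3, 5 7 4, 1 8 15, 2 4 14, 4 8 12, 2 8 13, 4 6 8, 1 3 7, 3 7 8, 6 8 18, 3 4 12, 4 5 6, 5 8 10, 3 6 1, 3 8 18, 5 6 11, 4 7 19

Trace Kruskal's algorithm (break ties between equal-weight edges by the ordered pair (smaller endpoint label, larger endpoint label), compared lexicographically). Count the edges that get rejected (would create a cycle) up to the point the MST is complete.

Kruskal's algorithm — process edges by increasing weight (ties by edge label):
3 6 (1): add — endpoints in different components.
2 5 (3): add — endpoints in different components.
5 7 (4): add — endpoints in different components.
4 5 (6): add — endpoints in different components.
1 3 (7): add — endpoints in different components.
3 7 (8): add — endpoints in different components.
4 6 (8): skip — 4 and 6 already connected.
5 8 (10): add — endpoints in different components.
Edges rejected before the tree was complete: 1.

1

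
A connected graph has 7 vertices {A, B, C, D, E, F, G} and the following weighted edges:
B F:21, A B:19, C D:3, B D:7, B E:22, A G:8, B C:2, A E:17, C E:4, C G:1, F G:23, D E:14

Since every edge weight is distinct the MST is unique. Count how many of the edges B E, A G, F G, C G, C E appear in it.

3

Kruskal's algorithm — process edges by increasing weight (ties by edge label):
C G (1): add. Components now {A} {B} {C,G} {D} {E} {F}
B C (2): add. Components now {A} {B,C,G} {D} {E} {F}
C D (3): add. Components now {A} {B,C,D,G} {E} {F}
C E (4): add. Components now {A} {B,C,D,E,G} {F}
B D (7): skip — B and D already connected.
A G (8): add. Components now {A,B,C,D,E,G} {F}
D E (14): skip — D and E already connected.
A E (17): skip — A and E already connected.
A B (19): skip — A and B already connected.
B F (21): add. Components now {A,B,C,D,E,F,G}
MST edge set: {C G, B C, C D, C E, A G, B F}.
Of the listed edges, {A G, C G, C E} are in the MST → 3.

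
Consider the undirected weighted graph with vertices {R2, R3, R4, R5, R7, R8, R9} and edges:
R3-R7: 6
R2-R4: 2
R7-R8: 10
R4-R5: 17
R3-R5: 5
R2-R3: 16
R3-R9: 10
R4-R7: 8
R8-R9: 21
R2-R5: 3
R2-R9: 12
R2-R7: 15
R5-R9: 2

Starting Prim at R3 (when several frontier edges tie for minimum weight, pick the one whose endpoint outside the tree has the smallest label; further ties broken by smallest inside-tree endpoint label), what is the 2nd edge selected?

Prim, starting at R3.
Step 1: cheapest edge leaving the tree is R3-R5 (5); add R5.
Step 2: cheapest edge leaving the tree is R5-R9 (2); add R9.
Step 3: cheapest edge leaving the tree is R2-R5 (3); add R2.
Step 4: cheapest edge leaving the tree is R2-R4 (2); add R4.
Step 5: cheapest edge leaving the tree is R3-R7 (6); add R7.
Step 6: cheapest edge leaving the tree is R7-R8 (10); add R8.
The 2nd edge added is R5-R9.

R5-R9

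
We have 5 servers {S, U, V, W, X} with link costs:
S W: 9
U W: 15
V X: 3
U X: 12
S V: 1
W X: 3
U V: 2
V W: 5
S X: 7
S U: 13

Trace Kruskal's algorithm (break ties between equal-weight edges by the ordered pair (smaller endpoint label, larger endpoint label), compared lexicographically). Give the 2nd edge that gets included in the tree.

Kruskal: consider edges lightest-first.
S V (1): add — endpoints in different components.
U V (2): add — endpoints in different components.
V X (3): add — endpoints in different components.
W X (3): add — endpoints in different components.
The 2nd edge added is U V.

U-V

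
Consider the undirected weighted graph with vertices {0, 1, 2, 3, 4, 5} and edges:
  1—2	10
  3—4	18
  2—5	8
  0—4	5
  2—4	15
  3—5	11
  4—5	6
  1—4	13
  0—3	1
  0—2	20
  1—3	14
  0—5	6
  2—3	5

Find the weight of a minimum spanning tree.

27

Kruskal: consider edges lightest-first.
0—3 (1): add — endpoints in different components.
0—4 (5): add — endpoints in different components.
2—3 (5): add — endpoints in different components.
0—5 (6): add — endpoints in different components.
4—5 (6): skip — 4 and 5 already connected.
2—5 (8): skip — 2 and 5 already connected.
1—2 (10): add — endpoints in different components.
MST edges: 0—3, 0—4, 2—3, 0—5, 1—2; total weight 1+5+5+6+10 = 27.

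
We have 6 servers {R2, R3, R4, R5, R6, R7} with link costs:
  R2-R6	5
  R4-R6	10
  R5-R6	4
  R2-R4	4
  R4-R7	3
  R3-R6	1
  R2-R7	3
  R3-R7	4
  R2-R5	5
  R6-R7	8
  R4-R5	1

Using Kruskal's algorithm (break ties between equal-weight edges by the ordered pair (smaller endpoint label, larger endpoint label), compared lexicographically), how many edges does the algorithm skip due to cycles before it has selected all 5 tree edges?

Kruskal's algorithm — process edges by increasing weight (ties by edge label):
R3-R6 (1): add. Components now {R2} {R4} {R3,R6} {R7} {R5}
R4-R5 (1): add. Components now {R2} {R4,R5} {R3,R6} {R7}
R2-R7 (3): add. Components now {R2,R7} {R4,R5} {R3,R6}
R4-R7 (3): add. Components now {R2,R4,R5,R7} {R3,R6}
R2-R4 (4): skip — R2 and R4 already connected.
R3-R7 (4): add. Components now {R2,R3,R4,R5,R6,R7}
Edges rejected before the tree was complete: 1.

1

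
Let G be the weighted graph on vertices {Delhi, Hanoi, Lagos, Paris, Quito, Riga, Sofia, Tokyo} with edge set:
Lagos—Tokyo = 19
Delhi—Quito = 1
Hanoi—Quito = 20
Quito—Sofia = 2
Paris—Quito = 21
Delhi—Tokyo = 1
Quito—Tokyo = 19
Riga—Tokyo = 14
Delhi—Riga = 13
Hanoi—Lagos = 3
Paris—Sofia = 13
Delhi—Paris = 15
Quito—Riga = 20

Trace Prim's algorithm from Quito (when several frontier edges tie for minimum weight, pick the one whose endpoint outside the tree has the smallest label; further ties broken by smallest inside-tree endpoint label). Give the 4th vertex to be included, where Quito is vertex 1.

Sofia

Prim's algorithm from Quito:
Step 1: cheapest edge leaving the tree is Delhi—Quito (1); add Delhi.
Step 2: cheapest edge leaving the tree is Delhi—Tokyo (1); add Tokyo.
Step 3: cheapest edge leaving the tree is Quito—Sofia (2); add Sofia.
Step 4: cheapest edge leaving the tree is Paris—Sofia (13); add Paris.
Step 5: cheapest edge leaving the tree is Delhi—Riga (13); add Riga.
Step 6: cheapest edge leaving the tree is Lagos—Tokyo (19); add Lagos.
Step 7: cheapest edge leaving the tree is Hanoi—Lagos (3); add Hanoi.
Vertex order: Quito, Delhi, Tokyo, Sofia, Paris, Riga, Lagos, Hanoi. The 4th vertex is Sofia.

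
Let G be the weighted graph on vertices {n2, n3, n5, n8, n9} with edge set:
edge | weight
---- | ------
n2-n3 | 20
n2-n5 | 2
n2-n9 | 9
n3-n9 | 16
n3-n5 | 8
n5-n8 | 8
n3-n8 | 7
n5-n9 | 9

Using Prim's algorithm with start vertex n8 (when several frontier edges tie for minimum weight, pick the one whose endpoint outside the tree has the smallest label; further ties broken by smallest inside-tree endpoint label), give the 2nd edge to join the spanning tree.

n3-n5

Grow the tree from n8 using Prim:
Step 1: cheapest edge leaving the tree is n3-n8 (7); add n3.
Step 2: cheapest edge leaving the tree is n3-n5 (8); add n5.
Step 3: cheapest edge leaving the tree is n2-n5 (2); add n2.
Step 4: cheapest edge leaving the tree is n2-n9 (9); add n9.
The 2nd edge added is n3-n5.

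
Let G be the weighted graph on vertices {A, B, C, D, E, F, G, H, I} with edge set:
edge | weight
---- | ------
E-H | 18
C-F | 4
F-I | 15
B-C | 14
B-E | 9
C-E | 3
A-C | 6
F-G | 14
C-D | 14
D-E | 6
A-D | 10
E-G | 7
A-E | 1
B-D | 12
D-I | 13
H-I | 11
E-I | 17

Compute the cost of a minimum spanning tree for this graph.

54

Prim's algorithm from A:
Step 1: cheapest edge leaving the tree is A-E (1); add E.
Step 2: cheapest edge leaving the tree is C-E (3); add C.
Step 3: cheapest edge leaving the tree is C-F (4); add F.
Step 4: cheapest edge leaving the tree is D-E (6); add D.
Step 5: cheapest edge leaving the tree is E-G (7); add G.
Step 6: cheapest edge leaving the tree is B-E (9); add B.
Step 7: cheapest edge leaving the tree is D-I (13); add I.
Step 8: cheapest edge leaving the tree is H-I (11); add H.
MST edges: A-E, C-E, C-F, D-E, E-G, B-E, D-I, H-I; total weight 1+3+4+6+7+9+13+11 = 54.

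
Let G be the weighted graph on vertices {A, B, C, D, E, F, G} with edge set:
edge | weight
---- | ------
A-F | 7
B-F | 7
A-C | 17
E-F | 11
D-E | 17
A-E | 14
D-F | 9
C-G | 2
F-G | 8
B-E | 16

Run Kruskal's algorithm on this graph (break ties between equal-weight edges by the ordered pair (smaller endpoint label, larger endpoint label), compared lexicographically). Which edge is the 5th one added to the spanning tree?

Sort edges by weight, then run Kruskal:
C-G (2): add — endpoints in different components.
A-F (7): add — endpoints in different components.
B-F (7): add — endpoints in different components.
F-G (8): add — endpoints in different components.
D-F (9): add — endpoints in different components.
E-F (11): add — endpoints in different components.
The 5th edge added is D-F.

D-F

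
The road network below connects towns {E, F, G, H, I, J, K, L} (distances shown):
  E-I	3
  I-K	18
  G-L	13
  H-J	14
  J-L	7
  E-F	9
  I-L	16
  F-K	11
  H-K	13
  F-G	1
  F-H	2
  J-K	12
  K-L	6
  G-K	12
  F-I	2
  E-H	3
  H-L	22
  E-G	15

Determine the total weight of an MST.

32

Prim, starting at J.
Step 1: cheapest edge leaving the tree is J-L (7); add L.
Step 2: cheapest edge leaving the tree is K-L (6); add K.
Step 3: cheapest edge leaving the tree is F-K (11); add F.
Step 4: cheapest edge leaving the tree is F-G (1); add G.
Step 5: cheapest edge leaving the tree is F-H (2); add H.
Step 6: cheapest edge leaving the tree is F-I (2); add I.
Step 7: cheapest edge leaving the tree is E-H (3); add E.
MST edges: J-L, K-L, F-K, F-G, F-H, F-I, E-H; total weight 7+6+11+1+2+2+3 = 32.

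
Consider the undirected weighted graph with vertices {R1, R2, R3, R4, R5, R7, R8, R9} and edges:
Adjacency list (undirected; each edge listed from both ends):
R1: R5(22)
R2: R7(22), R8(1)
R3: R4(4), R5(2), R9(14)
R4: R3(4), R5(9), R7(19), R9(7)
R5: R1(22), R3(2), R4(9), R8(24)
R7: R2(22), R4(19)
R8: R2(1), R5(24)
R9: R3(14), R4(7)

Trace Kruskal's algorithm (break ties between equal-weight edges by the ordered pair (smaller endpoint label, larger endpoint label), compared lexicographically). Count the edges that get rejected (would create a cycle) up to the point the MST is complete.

2

Kruskal: consider edges lightest-first.
R2—R8 (1): add — endpoints in different components.
R3—R5 (2): add — endpoints in different components.
R3—R4 (4): add — endpoints in different components.
R4—R9 (7): add — endpoints in different components.
R4—R5 (9): skip — R4 and R5 already connected.
R3—R9 (14): skip — R3 and R9 already connected.
R4—R7 (19): add — endpoints in different components.
R1—R5 (22): add — endpoints in different components.
R2—R7 (22): add — endpoints in different components.
Edges rejected before the tree was complete: 2.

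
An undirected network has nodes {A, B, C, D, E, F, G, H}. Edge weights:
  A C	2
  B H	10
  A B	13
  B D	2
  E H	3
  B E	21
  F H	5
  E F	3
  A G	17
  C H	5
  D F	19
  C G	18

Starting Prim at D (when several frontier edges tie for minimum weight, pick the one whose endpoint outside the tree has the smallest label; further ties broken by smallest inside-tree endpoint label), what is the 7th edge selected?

A-G

Prim's algorithm from D:
Step 1: frontier [B D 2, D F 19] → take B D (2); add B.
Step 2: frontier [B H 10, A B 13, B E 21, D F 19] → take B H (10); add H.
Step 3: frontier [A B 13, B E 21, D F 19, E H 3, C H 5, F H 5] → take E H (3); add E.
Step 4: frontier [A B 13, D F 19, E F 3, C H 5, F H 5] → take E F (3); add F.
Step 5: frontier [A B 13, C H 5] → take C H (5); add C.
Step 6: frontier [A B 13, A C 2, C G 18] → take A C (2); add A.
Step 7: frontier [A G 17, C G 18] → take A G (17); add G.
The 7th edge added is A G.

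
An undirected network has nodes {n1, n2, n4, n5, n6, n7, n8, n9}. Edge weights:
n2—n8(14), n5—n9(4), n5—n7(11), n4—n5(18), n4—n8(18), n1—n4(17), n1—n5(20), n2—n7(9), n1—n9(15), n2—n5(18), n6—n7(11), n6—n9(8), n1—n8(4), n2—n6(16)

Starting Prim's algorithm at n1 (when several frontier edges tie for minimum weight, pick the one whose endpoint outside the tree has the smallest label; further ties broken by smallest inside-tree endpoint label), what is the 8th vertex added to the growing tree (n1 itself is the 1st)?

Prim, starting at n1.
Step 1: cheapest edge leaving the tree is n1—n8 (4); add n8.
Step 2: cheapest edge leaving the tree is n2—n8 (14); add n2.
Step 3: cheapest edge leaving the tree is n2—n7 (9); add n7.
Step 4: cheapest edge leaving the tree is n5—n7 (11); add n5.
Step 5: cheapest edge leaving the tree is n5—n9 (4); add n9.
Step 6: cheapest edge leaving the tree is n6—n9 (8); add n6.
Step 7: cheapest edge leaving the tree is n1—n4 (17); add n4.
Vertex order: n1, n8, n2, n7, n5, n9, n6, n4. The 8th vertex is n4.

n4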